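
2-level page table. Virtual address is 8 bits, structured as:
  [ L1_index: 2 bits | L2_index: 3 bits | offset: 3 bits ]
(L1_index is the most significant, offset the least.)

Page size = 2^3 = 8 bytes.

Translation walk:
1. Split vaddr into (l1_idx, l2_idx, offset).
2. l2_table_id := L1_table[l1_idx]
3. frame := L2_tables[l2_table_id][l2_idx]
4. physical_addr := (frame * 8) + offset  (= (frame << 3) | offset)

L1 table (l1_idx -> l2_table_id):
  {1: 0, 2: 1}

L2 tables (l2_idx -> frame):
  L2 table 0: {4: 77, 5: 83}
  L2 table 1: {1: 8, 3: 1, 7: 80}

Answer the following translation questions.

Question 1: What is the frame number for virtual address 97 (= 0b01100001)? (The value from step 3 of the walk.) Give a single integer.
vaddr = 97: l1_idx=1, l2_idx=4
L1[1] = 0; L2[0][4] = 77

Answer: 77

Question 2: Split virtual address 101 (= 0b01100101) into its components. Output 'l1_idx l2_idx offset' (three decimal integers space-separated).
vaddr = 101 = 0b01100101
  top 2 bits -> l1_idx = 1
  next 3 bits -> l2_idx = 4
  bottom 3 bits -> offset = 5

Answer: 1 4 5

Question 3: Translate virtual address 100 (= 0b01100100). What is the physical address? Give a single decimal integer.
Answer: 620

Derivation:
vaddr = 100 = 0b01100100
Split: l1_idx=1, l2_idx=4, offset=4
L1[1] = 0
L2[0][4] = 77
paddr = 77 * 8 + 4 = 620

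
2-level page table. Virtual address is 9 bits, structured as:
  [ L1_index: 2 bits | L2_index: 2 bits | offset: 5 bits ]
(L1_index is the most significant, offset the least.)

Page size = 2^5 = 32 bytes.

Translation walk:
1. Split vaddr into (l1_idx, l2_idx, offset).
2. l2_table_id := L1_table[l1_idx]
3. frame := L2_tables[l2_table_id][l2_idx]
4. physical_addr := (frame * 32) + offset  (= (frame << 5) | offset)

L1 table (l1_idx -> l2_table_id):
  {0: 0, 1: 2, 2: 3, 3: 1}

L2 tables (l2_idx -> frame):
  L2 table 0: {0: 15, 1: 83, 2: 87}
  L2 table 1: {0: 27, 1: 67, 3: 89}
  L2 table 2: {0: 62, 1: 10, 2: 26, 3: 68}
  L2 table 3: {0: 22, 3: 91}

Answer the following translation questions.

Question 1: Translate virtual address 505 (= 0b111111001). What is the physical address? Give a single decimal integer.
vaddr = 505 = 0b111111001
Split: l1_idx=3, l2_idx=3, offset=25
L1[3] = 1
L2[1][3] = 89
paddr = 89 * 32 + 25 = 2873

Answer: 2873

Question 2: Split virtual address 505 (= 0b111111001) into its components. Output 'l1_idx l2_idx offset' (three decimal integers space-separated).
vaddr = 505 = 0b111111001
  top 2 bits -> l1_idx = 3
  next 2 bits -> l2_idx = 3
  bottom 5 bits -> offset = 25

Answer: 3 3 25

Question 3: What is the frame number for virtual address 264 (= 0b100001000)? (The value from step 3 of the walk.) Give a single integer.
Answer: 22

Derivation:
vaddr = 264: l1_idx=2, l2_idx=0
L1[2] = 3; L2[3][0] = 22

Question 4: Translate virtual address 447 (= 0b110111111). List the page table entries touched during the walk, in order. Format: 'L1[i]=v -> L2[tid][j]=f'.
vaddr = 447 = 0b110111111
Split: l1_idx=3, l2_idx=1, offset=31

Answer: L1[3]=1 -> L2[1][1]=67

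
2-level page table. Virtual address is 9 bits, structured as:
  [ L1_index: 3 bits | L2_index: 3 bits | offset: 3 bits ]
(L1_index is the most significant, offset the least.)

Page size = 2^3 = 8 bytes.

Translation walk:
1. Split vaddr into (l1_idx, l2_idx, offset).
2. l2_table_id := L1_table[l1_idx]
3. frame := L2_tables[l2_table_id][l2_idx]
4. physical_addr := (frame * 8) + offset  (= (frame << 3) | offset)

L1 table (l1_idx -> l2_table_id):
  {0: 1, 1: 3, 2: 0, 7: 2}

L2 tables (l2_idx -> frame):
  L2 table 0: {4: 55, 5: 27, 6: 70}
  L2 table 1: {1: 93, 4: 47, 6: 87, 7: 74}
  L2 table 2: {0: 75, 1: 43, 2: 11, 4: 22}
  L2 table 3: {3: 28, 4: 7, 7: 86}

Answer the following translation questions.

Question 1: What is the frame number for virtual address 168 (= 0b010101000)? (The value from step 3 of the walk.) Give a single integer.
Answer: 27

Derivation:
vaddr = 168: l1_idx=2, l2_idx=5
L1[2] = 0; L2[0][5] = 27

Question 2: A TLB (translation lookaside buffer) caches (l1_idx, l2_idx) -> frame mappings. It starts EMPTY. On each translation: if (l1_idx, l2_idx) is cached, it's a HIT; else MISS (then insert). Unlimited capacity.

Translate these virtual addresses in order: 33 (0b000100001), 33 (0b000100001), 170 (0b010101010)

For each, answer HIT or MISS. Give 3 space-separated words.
Answer: MISS HIT MISS

Derivation:
vaddr=33: (0,4) not in TLB -> MISS, insert
vaddr=33: (0,4) in TLB -> HIT
vaddr=170: (2,5) not in TLB -> MISS, insert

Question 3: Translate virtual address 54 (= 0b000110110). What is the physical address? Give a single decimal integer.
Answer: 702

Derivation:
vaddr = 54 = 0b000110110
Split: l1_idx=0, l2_idx=6, offset=6
L1[0] = 1
L2[1][6] = 87
paddr = 87 * 8 + 6 = 702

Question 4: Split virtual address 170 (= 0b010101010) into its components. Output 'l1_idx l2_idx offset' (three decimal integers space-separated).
Answer: 2 5 2

Derivation:
vaddr = 170 = 0b010101010
  top 3 bits -> l1_idx = 2
  next 3 bits -> l2_idx = 5
  bottom 3 bits -> offset = 2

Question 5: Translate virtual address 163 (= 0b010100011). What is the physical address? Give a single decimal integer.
Answer: 443

Derivation:
vaddr = 163 = 0b010100011
Split: l1_idx=2, l2_idx=4, offset=3
L1[2] = 0
L2[0][4] = 55
paddr = 55 * 8 + 3 = 443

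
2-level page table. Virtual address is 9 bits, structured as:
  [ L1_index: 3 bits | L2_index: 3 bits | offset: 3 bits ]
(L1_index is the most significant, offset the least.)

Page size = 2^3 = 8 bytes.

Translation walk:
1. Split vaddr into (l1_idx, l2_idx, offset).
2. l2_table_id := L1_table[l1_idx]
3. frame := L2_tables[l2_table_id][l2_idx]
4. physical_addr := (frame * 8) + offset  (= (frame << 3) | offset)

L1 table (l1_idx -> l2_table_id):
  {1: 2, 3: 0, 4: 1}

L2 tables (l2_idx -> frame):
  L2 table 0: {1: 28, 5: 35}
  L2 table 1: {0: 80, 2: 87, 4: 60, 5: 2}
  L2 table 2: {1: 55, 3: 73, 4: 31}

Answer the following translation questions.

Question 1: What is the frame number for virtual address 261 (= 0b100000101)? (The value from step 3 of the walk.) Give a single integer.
vaddr = 261: l1_idx=4, l2_idx=0
L1[4] = 1; L2[1][0] = 80

Answer: 80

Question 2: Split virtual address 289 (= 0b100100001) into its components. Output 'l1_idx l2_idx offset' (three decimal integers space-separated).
Answer: 4 4 1

Derivation:
vaddr = 289 = 0b100100001
  top 3 bits -> l1_idx = 4
  next 3 bits -> l2_idx = 4
  bottom 3 bits -> offset = 1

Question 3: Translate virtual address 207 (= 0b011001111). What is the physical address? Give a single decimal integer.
vaddr = 207 = 0b011001111
Split: l1_idx=3, l2_idx=1, offset=7
L1[3] = 0
L2[0][1] = 28
paddr = 28 * 8 + 7 = 231

Answer: 231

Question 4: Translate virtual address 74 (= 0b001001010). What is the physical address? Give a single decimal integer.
vaddr = 74 = 0b001001010
Split: l1_idx=1, l2_idx=1, offset=2
L1[1] = 2
L2[2][1] = 55
paddr = 55 * 8 + 2 = 442

Answer: 442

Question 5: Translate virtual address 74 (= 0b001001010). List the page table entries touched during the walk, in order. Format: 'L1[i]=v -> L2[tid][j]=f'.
Answer: L1[1]=2 -> L2[2][1]=55

Derivation:
vaddr = 74 = 0b001001010
Split: l1_idx=1, l2_idx=1, offset=2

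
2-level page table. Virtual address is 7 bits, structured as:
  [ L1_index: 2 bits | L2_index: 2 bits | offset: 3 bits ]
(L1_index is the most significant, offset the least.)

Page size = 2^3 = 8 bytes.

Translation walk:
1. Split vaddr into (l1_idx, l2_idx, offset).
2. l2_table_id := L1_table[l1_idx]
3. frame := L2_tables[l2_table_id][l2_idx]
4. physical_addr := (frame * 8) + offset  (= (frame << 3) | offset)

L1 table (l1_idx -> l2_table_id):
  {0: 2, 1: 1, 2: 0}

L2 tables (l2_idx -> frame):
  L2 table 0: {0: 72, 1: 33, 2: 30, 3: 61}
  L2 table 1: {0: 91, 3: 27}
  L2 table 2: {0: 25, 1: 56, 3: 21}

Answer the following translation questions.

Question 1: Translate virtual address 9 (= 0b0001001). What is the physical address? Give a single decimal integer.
vaddr = 9 = 0b0001001
Split: l1_idx=0, l2_idx=1, offset=1
L1[0] = 2
L2[2][1] = 56
paddr = 56 * 8 + 1 = 449

Answer: 449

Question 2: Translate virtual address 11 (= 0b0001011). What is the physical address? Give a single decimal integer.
vaddr = 11 = 0b0001011
Split: l1_idx=0, l2_idx=1, offset=3
L1[0] = 2
L2[2][1] = 56
paddr = 56 * 8 + 3 = 451

Answer: 451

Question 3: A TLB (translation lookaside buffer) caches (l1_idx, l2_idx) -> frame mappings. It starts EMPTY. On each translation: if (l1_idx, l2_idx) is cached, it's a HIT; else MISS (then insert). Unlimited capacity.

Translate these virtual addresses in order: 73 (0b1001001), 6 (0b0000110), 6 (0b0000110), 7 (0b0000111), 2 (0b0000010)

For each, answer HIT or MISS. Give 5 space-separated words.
Answer: MISS MISS HIT HIT HIT

Derivation:
vaddr=73: (2,1) not in TLB -> MISS, insert
vaddr=6: (0,0) not in TLB -> MISS, insert
vaddr=6: (0,0) in TLB -> HIT
vaddr=7: (0,0) in TLB -> HIT
vaddr=2: (0,0) in TLB -> HIT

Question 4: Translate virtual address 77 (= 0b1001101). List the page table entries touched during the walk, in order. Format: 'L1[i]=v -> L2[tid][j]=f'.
vaddr = 77 = 0b1001101
Split: l1_idx=2, l2_idx=1, offset=5

Answer: L1[2]=0 -> L2[0][1]=33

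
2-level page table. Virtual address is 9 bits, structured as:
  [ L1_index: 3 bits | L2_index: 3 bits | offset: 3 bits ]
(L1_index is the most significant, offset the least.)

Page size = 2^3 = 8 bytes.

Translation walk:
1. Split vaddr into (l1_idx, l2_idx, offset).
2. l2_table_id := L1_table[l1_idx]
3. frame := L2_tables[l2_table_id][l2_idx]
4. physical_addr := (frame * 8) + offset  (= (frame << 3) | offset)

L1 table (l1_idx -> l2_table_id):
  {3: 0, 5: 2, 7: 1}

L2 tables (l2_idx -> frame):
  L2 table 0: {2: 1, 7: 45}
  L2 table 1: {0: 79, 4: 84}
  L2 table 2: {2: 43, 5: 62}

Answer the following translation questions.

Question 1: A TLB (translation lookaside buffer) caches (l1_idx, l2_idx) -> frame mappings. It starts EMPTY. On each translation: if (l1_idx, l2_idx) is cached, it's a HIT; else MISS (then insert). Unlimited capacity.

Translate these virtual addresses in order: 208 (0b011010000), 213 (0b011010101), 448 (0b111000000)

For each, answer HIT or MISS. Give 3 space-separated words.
Answer: MISS HIT MISS

Derivation:
vaddr=208: (3,2) not in TLB -> MISS, insert
vaddr=213: (3,2) in TLB -> HIT
vaddr=448: (7,0) not in TLB -> MISS, insert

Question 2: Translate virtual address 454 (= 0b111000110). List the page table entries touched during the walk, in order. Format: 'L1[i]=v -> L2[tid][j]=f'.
Answer: L1[7]=1 -> L2[1][0]=79

Derivation:
vaddr = 454 = 0b111000110
Split: l1_idx=7, l2_idx=0, offset=6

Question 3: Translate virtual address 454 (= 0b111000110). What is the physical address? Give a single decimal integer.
Answer: 638

Derivation:
vaddr = 454 = 0b111000110
Split: l1_idx=7, l2_idx=0, offset=6
L1[7] = 1
L2[1][0] = 79
paddr = 79 * 8 + 6 = 638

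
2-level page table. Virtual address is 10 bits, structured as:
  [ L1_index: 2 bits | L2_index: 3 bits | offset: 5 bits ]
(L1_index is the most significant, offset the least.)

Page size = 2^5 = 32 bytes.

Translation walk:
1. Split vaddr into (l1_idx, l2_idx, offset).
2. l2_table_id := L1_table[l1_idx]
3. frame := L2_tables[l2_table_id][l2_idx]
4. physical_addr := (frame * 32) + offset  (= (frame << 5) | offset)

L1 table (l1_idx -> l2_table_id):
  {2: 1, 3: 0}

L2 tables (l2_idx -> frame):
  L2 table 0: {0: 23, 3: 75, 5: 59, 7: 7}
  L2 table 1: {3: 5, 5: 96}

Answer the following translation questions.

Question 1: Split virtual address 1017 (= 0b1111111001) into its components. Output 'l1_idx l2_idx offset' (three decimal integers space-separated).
vaddr = 1017 = 0b1111111001
  top 2 bits -> l1_idx = 3
  next 3 bits -> l2_idx = 7
  bottom 5 bits -> offset = 25

Answer: 3 7 25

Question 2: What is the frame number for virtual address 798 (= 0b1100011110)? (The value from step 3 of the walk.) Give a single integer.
vaddr = 798: l1_idx=3, l2_idx=0
L1[3] = 0; L2[0][0] = 23

Answer: 23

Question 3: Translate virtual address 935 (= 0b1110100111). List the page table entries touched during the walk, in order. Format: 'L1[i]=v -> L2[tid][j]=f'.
Answer: L1[3]=0 -> L2[0][5]=59

Derivation:
vaddr = 935 = 0b1110100111
Split: l1_idx=3, l2_idx=5, offset=7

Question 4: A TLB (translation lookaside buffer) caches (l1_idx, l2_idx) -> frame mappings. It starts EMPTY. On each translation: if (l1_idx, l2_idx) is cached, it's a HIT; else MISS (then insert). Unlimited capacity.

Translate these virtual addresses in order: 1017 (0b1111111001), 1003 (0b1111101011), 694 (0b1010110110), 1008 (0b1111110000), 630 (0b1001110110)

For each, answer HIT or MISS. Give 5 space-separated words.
Answer: MISS HIT MISS HIT MISS

Derivation:
vaddr=1017: (3,7) not in TLB -> MISS, insert
vaddr=1003: (3,7) in TLB -> HIT
vaddr=694: (2,5) not in TLB -> MISS, insert
vaddr=1008: (3,7) in TLB -> HIT
vaddr=630: (2,3) not in TLB -> MISS, insert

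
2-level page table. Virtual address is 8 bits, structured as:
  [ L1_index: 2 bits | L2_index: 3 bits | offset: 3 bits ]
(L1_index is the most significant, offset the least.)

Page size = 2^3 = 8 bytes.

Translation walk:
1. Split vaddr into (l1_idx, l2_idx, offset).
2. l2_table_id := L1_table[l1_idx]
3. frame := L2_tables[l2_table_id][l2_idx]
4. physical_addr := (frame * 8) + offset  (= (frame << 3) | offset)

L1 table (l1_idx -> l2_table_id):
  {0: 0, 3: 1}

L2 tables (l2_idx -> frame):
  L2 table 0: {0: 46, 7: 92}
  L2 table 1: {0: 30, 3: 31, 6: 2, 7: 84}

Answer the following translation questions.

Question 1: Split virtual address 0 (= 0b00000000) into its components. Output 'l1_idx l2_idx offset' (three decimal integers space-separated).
vaddr = 0 = 0b00000000
  top 2 bits -> l1_idx = 0
  next 3 bits -> l2_idx = 0
  bottom 3 bits -> offset = 0

Answer: 0 0 0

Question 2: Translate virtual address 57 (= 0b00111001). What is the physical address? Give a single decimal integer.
vaddr = 57 = 0b00111001
Split: l1_idx=0, l2_idx=7, offset=1
L1[0] = 0
L2[0][7] = 92
paddr = 92 * 8 + 1 = 737

Answer: 737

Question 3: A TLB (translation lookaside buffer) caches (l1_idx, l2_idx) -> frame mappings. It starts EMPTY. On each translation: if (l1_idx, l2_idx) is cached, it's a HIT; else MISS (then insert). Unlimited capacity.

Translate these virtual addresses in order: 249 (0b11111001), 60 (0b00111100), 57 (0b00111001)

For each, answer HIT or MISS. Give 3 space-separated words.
Answer: MISS MISS HIT

Derivation:
vaddr=249: (3,7) not in TLB -> MISS, insert
vaddr=60: (0,7) not in TLB -> MISS, insert
vaddr=57: (0,7) in TLB -> HIT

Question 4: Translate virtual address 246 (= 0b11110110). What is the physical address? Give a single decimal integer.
vaddr = 246 = 0b11110110
Split: l1_idx=3, l2_idx=6, offset=6
L1[3] = 1
L2[1][6] = 2
paddr = 2 * 8 + 6 = 22

Answer: 22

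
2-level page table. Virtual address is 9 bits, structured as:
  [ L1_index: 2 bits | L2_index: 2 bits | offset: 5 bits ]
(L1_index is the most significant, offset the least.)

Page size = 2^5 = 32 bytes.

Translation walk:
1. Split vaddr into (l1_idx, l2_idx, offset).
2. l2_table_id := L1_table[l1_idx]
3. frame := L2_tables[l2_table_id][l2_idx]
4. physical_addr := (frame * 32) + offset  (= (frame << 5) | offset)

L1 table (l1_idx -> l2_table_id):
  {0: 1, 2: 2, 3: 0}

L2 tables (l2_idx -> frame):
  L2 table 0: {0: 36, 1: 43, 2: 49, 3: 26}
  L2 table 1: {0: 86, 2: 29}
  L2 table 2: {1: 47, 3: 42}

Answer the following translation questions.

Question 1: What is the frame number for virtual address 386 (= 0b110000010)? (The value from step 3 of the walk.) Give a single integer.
Answer: 36

Derivation:
vaddr = 386: l1_idx=3, l2_idx=0
L1[3] = 0; L2[0][0] = 36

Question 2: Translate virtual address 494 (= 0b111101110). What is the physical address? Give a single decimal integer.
Answer: 846

Derivation:
vaddr = 494 = 0b111101110
Split: l1_idx=3, l2_idx=3, offset=14
L1[3] = 0
L2[0][3] = 26
paddr = 26 * 32 + 14 = 846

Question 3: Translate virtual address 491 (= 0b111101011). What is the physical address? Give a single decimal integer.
vaddr = 491 = 0b111101011
Split: l1_idx=3, l2_idx=3, offset=11
L1[3] = 0
L2[0][3] = 26
paddr = 26 * 32 + 11 = 843

Answer: 843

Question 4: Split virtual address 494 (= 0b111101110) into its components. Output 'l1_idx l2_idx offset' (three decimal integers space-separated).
vaddr = 494 = 0b111101110
  top 2 bits -> l1_idx = 3
  next 2 bits -> l2_idx = 3
  bottom 5 bits -> offset = 14

Answer: 3 3 14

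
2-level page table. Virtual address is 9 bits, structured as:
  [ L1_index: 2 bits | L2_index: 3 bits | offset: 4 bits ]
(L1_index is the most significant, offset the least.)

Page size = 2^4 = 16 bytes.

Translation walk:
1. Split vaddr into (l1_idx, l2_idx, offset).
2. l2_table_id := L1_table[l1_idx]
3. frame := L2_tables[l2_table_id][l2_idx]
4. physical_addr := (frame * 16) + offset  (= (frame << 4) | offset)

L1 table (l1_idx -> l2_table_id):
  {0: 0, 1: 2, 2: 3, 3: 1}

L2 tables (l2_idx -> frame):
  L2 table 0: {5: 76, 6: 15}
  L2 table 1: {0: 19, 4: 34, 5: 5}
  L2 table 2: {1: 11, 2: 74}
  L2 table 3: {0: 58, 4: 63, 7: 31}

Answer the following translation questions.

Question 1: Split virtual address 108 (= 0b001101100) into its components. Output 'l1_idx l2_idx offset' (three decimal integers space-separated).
Answer: 0 6 12

Derivation:
vaddr = 108 = 0b001101100
  top 2 bits -> l1_idx = 0
  next 3 bits -> l2_idx = 6
  bottom 4 bits -> offset = 12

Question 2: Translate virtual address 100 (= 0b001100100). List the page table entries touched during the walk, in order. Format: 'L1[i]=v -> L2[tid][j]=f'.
Answer: L1[0]=0 -> L2[0][6]=15

Derivation:
vaddr = 100 = 0b001100100
Split: l1_idx=0, l2_idx=6, offset=4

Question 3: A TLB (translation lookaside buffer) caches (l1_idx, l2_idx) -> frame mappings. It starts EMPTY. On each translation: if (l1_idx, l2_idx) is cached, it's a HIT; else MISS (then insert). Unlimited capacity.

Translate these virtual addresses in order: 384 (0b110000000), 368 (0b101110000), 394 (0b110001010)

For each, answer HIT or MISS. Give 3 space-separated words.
vaddr=384: (3,0) not in TLB -> MISS, insert
vaddr=368: (2,7) not in TLB -> MISS, insert
vaddr=394: (3,0) in TLB -> HIT

Answer: MISS MISS HIT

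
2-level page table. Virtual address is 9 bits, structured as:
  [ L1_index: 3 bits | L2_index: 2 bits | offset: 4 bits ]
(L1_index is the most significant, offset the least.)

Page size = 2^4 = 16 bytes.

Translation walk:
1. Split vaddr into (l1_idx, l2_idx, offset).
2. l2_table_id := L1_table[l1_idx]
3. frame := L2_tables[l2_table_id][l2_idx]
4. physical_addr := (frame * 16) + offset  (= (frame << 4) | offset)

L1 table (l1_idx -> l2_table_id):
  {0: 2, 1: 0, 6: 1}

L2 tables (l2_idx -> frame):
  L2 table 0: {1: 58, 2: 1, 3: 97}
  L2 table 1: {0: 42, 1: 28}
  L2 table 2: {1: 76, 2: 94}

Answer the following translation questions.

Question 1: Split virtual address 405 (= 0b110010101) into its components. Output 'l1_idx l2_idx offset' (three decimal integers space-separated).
Answer: 6 1 5

Derivation:
vaddr = 405 = 0b110010101
  top 3 bits -> l1_idx = 6
  next 2 bits -> l2_idx = 1
  bottom 4 bits -> offset = 5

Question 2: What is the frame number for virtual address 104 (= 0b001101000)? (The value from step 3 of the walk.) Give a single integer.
Answer: 1

Derivation:
vaddr = 104: l1_idx=1, l2_idx=2
L1[1] = 0; L2[0][2] = 1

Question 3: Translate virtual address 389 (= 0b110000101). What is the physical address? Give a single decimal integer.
vaddr = 389 = 0b110000101
Split: l1_idx=6, l2_idx=0, offset=5
L1[6] = 1
L2[1][0] = 42
paddr = 42 * 16 + 5 = 677

Answer: 677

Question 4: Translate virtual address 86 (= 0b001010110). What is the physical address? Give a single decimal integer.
vaddr = 86 = 0b001010110
Split: l1_idx=1, l2_idx=1, offset=6
L1[1] = 0
L2[0][1] = 58
paddr = 58 * 16 + 6 = 934

Answer: 934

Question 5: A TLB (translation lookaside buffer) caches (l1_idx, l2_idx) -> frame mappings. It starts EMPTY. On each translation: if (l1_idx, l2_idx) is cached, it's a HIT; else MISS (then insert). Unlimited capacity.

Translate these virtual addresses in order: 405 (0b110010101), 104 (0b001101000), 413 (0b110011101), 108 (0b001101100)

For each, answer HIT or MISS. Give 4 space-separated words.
vaddr=405: (6,1) not in TLB -> MISS, insert
vaddr=104: (1,2) not in TLB -> MISS, insert
vaddr=413: (6,1) in TLB -> HIT
vaddr=108: (1,2) in TLB -> HIT

Answer: MISS MISS HIT HIT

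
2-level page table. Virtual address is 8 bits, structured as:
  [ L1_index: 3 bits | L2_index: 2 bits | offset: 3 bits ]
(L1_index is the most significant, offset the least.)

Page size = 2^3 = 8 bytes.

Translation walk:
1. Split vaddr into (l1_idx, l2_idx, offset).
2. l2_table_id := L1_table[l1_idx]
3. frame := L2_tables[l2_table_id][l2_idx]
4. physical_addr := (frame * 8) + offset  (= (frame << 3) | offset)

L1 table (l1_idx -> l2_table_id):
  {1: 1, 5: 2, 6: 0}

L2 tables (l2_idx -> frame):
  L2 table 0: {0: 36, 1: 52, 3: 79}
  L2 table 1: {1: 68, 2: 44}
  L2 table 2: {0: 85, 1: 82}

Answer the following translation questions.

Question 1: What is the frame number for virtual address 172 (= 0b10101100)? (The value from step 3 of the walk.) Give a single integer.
vaddr = 172: l1_idx=5, l2_idx=1
L1[5] = 2; L2[2][1] = 82

Answer: 82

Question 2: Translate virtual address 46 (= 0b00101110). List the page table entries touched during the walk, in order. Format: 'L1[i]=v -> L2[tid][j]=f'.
Answer: L1[1]=1 -> L2[1][1]=68

Derivation:
vaddr = 46 = 0b00101110
Split: l1_idx=1, l2_idx=1, offset=6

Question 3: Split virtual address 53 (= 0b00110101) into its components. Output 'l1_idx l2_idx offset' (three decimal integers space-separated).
vaddr = 53 = 0b00110101
  top 3 bits -> l1_idx = 1
  next 2 bits -> l2_idx = 2
  bottom 3 bits -> offset = 5

Answer: 1 2 5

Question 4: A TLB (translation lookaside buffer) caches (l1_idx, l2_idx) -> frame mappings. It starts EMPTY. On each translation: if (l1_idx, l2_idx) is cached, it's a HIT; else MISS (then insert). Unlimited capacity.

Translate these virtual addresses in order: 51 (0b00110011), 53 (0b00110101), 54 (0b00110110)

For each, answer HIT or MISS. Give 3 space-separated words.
vaddr=51: (1,2) not in TLB -> MISS, insert
vaddr=53: (1,2) in TLB -> HIT
vaddr=54: (1,2) in TLB -> HIT

Answer: MISS HIT HIT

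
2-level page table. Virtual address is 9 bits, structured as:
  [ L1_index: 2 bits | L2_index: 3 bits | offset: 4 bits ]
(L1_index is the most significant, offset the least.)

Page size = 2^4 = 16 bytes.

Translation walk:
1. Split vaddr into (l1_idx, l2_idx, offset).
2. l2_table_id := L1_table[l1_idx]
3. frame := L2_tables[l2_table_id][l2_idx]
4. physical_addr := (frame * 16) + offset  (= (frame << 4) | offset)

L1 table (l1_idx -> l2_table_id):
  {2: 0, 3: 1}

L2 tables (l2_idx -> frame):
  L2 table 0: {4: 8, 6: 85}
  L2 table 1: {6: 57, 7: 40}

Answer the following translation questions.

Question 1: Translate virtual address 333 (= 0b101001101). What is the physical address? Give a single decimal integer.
Answer: 141

Derivation:
vaddr = 333 = 0b101001101
Split: l1_idx=2, l2_idx=4, offset=13
L1[2] = 0
L2[0][4] = 8
paddr = 8 * 16 + 13 = 141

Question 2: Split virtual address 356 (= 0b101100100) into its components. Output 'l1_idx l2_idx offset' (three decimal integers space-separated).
Answer: 2 6 4

Derivation:
vaddr = 356 = 0b101100100
  top 2 bits -> l1_idx = 2
  next 3 bits -> l2_idx = 6
  bottom 4 bits -> offset = 4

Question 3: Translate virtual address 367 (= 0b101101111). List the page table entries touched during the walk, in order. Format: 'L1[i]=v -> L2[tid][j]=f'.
Answer: L1[2]=0 -> L2[0][6]=85

Derivation:
vaddr = 367 = 0b101101111
Split: l1_idx=2, l2_idx=6, offset=15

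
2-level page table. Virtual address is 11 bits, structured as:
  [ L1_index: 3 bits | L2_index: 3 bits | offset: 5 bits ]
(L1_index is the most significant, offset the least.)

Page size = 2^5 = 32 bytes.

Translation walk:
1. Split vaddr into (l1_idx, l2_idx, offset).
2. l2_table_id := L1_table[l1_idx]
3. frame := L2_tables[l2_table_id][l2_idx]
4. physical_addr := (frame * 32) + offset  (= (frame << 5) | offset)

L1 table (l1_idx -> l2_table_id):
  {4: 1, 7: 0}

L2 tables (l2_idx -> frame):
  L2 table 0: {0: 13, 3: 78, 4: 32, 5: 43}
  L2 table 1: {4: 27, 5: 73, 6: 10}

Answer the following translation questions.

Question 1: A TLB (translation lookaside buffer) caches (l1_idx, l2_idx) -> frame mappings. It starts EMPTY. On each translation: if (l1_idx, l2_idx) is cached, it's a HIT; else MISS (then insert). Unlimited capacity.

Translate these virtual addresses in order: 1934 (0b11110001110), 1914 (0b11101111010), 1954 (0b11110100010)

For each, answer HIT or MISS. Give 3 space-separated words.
vaddr=1934: (7,4) not in TLB -> MISS, insert
vaddr=1914: (7,3) not in TLB -> MISS, insert
vaddr=1954: (7,5) not in TLB -> MISS, insert

Answer: MISS MISS MISS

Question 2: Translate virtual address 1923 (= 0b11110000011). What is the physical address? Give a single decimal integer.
vaddr = 1923 = 0b11110000011
Split: l1_idx=7, l2_idx=4, offset=3
L1[7] = 0
L2[0][4] = 32
paddr = 32 * 32 + 3 = 1027

Answer: 1027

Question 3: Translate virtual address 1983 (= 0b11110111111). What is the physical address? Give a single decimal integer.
vaddr = 1983 = 0b11110111111
Split: l1_idx=7, l2_idx=5, offset=31
L1[7] = 0
L2[0][5] = 43
paddr = 43 * 32 + 31 = 1407

Answer: 1407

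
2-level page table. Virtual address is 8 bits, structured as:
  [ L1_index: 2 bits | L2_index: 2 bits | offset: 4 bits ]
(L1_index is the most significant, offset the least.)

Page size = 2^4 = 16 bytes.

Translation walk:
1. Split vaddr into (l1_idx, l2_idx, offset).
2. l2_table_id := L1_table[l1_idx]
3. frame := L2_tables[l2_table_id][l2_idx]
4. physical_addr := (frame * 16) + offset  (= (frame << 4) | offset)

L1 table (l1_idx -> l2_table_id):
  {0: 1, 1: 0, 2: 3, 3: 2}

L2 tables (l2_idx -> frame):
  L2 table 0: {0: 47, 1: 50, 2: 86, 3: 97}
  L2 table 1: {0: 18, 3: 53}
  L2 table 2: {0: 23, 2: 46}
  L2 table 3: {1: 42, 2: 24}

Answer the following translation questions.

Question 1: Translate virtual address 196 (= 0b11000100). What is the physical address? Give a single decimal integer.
Answer: 372

Derivation:
vaddr = 196 = 0b11000100
Split: l1_idx=3, l2_idx=0, offset=4
L1[3] = 2
L2[2][0] = 23
paddr = 23 * 16 + 4 = 372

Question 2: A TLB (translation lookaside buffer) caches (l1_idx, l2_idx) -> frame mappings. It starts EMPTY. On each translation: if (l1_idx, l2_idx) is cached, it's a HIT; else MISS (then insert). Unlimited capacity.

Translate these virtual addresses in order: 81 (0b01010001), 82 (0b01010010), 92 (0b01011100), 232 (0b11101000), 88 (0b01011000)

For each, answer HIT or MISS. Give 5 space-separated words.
Answer: MISS HIT HIT MISS HIT

Derivation:
vaddr=81: (1,1) not in TLB -> MISS, insert
vaddr=82: (1,1) in TLB -> HIT
vaddr=92: (1,1) in TLB -> HIT
vaddr=232: (3,2) not in TLB -> MISS, insert
vaddr=88: (1,1) in TLB -> HIT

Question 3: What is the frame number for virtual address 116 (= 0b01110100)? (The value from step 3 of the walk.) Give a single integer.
Answer: 97

Derivation:
vaddr = 116: l1_idx=1, l2_idx=3
L1[1] = 0; L2[0][3] = 97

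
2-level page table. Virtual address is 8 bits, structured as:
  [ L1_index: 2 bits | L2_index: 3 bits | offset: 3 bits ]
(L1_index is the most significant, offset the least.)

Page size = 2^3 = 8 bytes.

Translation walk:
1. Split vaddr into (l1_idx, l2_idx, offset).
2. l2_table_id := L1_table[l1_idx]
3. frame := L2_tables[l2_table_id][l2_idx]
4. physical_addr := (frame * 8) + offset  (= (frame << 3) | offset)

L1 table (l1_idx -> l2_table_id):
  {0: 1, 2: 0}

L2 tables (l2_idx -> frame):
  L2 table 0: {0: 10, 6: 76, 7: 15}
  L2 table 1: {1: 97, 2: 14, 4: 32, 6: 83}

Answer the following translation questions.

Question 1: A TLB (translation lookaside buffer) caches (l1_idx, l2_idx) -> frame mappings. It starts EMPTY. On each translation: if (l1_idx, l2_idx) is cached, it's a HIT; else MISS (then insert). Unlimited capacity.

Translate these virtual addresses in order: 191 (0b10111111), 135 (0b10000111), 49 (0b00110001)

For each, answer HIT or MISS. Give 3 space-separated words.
Answer: MISS MISS MISS

Derivation:
vaddr=191: (2,7) not in TLB -> MISS, insert
vaddr=135: (2,0) not in TLB -> MISS, insert
vaddr=49: (0,6) not in TLB -> MISS, insert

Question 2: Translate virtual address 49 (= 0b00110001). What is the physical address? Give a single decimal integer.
Answer: 665

Derivation:
vaddr = 49 = 0b00110001
Split: l1_idx=0, l2_idx=6, offset=1
L1[0] = 1
L2[1][6] = 83
paddr = 83 * 8 + 1 = 665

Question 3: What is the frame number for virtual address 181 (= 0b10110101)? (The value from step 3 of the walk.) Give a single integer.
Answer: 76

Derivation:
vaddr = 181: l1_idx=2, l2_idx=6
L1[2] = 0; L2[0][6] = 76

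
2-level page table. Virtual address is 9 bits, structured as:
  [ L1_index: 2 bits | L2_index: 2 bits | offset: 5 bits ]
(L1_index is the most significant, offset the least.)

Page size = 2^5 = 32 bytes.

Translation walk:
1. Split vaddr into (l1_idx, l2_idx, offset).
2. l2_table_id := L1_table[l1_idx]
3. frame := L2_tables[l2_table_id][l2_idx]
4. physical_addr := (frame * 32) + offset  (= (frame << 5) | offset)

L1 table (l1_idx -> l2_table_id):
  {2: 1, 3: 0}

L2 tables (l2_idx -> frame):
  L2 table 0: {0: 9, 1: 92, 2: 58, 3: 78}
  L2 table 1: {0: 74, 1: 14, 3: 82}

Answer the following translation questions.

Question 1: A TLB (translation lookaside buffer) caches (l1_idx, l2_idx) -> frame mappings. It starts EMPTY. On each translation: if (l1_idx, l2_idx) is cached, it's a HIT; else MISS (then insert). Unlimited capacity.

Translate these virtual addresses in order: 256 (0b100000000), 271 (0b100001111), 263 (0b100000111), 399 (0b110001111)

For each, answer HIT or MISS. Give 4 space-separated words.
Answer: MISS HIT HIT MISS

Derivation:
vaddr=256: (2,0) not in TLB -> MISS, insert
vaddr=271: (2,0) in TLB -> HIT
vaddr=263: (2,0) in TLB -> HIT
vaddr=399: (3,0) not in TLB -> MISS, insert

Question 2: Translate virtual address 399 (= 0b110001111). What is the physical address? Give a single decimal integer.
vaddr = 399 = 0b110001111
Split: l1_idx=3, l2_idx=0, offset=15
L1[3] = 0
L2[0][0] = 9
paddr = 9 * 32 + 15 = 303

Answer: 303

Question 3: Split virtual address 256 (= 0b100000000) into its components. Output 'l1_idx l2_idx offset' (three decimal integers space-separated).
Answer: 2 0 0

Derivation:
vaddr = 256 = 0b100000000
  top 2 bits -> l1_idx = 2
  next 2 bits -> l2_idx = 0
  bottom 5 bits -> offset = 0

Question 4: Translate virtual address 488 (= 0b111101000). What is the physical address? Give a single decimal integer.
vaddr = 488 = 0b111101000
Split: l1_idx=3, l2_idx=3, offset=8
L1[3] = 0
L2[0][3] = 78
paddr = 78 * 32 + 8 = 2504

Answer: 2504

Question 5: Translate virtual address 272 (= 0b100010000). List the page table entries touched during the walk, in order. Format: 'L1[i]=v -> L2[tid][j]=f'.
Answer: L1[2]=1 -> L2[1][0]=74

Derivation:
vaddr = 272 = 0b100010000
Split: l1_idx=2, l2_idx=0, offset=16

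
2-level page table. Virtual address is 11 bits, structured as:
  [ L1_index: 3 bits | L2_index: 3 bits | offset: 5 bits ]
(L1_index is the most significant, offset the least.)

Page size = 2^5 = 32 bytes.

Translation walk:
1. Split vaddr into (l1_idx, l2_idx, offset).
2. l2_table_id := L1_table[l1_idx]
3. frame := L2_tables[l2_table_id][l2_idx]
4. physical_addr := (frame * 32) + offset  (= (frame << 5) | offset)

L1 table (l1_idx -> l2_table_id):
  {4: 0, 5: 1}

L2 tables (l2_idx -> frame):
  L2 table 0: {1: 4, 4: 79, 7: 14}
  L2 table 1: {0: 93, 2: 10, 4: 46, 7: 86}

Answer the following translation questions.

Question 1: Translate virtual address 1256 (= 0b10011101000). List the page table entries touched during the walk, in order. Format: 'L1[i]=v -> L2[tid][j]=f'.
vaddr = 1256 = 0b10011101000
Split: l1_idx=4, l2_idx=7, offset=8

Answer: L1[4]=0 -> L2[0][7]=14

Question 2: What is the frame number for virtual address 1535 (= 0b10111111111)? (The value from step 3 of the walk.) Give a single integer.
Answer: 86

Derivation:
vaddr = 1535: l1_idx=5, l2_idx=7
L1[5] = 1; L2[1][7] = 86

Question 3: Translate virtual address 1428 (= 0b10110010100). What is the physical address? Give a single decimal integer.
Answer: 1492

Derivation:
vaddr = 1428 = 0b10110010100
Split: l1_idx=5, l2_idx=4, offset=20
L1[5] = 1
L2[1][4] = 46
paddr = 46 * 32 + 20 = 1492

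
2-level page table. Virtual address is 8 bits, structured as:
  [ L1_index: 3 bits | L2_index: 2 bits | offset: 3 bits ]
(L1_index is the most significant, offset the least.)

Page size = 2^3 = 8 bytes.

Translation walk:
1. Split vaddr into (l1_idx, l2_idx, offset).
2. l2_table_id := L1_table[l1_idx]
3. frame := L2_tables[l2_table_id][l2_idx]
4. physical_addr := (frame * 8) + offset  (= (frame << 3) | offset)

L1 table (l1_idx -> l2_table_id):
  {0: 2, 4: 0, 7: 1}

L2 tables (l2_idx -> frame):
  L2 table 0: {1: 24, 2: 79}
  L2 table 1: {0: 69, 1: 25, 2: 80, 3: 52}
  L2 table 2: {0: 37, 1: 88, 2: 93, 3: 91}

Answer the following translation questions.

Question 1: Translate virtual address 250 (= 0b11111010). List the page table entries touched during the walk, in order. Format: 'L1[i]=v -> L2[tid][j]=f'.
vaddr = 250 = 0b11111010
Split: l1_idx=7, l2_idx=3, offset=2

Answer: L1[7]=1 -> L2[1][3]=52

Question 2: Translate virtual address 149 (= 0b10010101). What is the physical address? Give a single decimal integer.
vaddr = 149 = 0b10010101
Split: l1_idx=4, l2_idx=2, offset=5
L1[4] = 0
L2[0][2] = 79
paddr = 79 * 8 + 5 = 637

Answer: 637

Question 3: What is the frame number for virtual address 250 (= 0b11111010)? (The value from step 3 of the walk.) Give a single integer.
Answer: 52

Derivation:
vaddr = 250: l1_idx=7, l2_idx=3
L1[7] = 1; L2[1][3] = 52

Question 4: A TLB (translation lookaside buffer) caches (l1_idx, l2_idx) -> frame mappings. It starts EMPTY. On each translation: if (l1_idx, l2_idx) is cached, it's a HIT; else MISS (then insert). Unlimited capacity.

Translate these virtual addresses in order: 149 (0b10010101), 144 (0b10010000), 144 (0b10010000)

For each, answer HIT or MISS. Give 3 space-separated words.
Answer: MISS HIT HIT

Derivation:
vaddr=149: (4,2) not in TLB -> MISS, insert
vaddr=144: (4,2) in TLB -> HIT
vaddr=144: (4,2) in TLB -> HIT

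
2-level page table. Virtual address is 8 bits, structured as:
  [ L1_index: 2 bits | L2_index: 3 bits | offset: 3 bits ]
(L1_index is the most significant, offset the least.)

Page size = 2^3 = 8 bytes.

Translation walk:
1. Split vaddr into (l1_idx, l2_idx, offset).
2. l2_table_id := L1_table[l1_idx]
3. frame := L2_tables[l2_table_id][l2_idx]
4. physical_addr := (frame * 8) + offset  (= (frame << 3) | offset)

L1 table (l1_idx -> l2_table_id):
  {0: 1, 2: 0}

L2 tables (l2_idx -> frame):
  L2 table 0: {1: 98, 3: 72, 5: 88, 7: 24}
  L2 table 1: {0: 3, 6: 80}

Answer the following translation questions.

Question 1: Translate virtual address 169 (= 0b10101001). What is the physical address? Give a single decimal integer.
vaddr = 169 = 0b10101001
Split: l1_idx=2, l2_idx=5, offset=1
L1[2] = 0
L2[0][5] = 88
paddr = 88 * 8 + 1 = 705

Answer: 705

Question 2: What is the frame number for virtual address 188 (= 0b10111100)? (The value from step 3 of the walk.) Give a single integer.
Answer: 24

Derivation:
vaddr = 188: l1_idx=2, l2_idx=7
L1[2] = 0; L2[0][7] = 24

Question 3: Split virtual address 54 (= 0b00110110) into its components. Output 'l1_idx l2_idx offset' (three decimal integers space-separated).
vaddr = 54 = 0b00110110
  top 2 bits -> l1_idx = 0
  next 3 bits -> l2_idx = 6
  bottom 3 bits -> offset = 6

Answer: 0 6 6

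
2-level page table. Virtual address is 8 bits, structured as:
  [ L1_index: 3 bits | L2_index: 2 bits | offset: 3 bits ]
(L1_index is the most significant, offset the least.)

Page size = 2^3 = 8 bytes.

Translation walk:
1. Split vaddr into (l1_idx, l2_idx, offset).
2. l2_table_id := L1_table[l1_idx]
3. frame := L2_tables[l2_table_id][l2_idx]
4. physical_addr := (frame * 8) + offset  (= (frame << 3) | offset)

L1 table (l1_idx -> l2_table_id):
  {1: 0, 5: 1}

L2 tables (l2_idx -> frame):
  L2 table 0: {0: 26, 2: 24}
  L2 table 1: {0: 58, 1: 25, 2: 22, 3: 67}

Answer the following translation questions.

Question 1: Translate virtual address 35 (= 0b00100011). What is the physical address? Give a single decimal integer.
Answer: 211

Derivation:
vaddr = 35 = 0b00100011
Split: l1_idx=1, l2_idx=0, offset=3
L1[1] = 0
L2[0][0] = 26
paddr = 26 * 8 + 3 = 211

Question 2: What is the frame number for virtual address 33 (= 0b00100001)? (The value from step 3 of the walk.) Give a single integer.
vaddr = 33: l1_idx=1, l2_idx=0
L1[1] = 0; L2[0][0] = 26

Answer: 26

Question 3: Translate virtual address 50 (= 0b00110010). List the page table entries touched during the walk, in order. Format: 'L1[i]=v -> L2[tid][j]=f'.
Answer: L1[1]=0 -> L2[0][2]=24

Derivation:
vaddr = 50 = 0b00110010
Split: l1_idx=1, l2_idx=2, offset=2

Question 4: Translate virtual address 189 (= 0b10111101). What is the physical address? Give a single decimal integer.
vaddr = 189 = 0b10111101
Split: l1_idx=5, l2_idx=3, offset=5
L1[5] = 1
L2[1][3] = 67
paddr = 67 * 8 + 5 = 541

Answer: 541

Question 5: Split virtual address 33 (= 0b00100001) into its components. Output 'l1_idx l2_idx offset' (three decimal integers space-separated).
Answer: 1 0 1

Derivation:
vaddr = 33 = 0b00100001
  top 3 bits -> l1_idx = 1
  next 2 bits -> l2_idx = 0
  bottom 3 bits -> offset = 1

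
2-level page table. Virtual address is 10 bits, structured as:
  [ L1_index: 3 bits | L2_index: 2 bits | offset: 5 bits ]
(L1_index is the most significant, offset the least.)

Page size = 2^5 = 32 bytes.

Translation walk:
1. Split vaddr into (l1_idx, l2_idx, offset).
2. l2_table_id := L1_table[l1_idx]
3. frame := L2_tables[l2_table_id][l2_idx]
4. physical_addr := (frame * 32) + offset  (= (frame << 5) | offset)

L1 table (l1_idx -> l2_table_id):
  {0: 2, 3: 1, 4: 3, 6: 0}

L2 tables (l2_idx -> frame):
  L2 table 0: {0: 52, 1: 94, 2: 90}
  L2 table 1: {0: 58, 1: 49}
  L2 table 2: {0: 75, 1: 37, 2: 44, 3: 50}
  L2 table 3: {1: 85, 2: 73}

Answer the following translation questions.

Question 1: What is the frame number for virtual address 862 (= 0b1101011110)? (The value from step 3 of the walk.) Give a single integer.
vaddr = 862: l1_idx=6, l2_idx=2
L1[6] = 0; L2[0][2] = 90

Answer: 90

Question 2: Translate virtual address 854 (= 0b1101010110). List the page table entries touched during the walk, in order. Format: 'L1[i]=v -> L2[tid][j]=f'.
Answer: L1[6]=0 -> L2[0][2]=90

Derivation:
vaddr = 854 = 0b1101010110
Split: l1_idx=6, l2_idx=2, offset=22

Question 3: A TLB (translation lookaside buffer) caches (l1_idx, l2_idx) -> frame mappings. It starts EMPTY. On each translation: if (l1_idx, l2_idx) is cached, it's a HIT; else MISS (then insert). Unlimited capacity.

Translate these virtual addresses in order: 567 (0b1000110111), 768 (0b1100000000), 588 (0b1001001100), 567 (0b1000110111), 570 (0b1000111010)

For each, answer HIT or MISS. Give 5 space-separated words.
vaddr=567: (4,1) not in TLB -> MISS, insert
vaddr=768: (6,0) not in TLB -> MISS, insert
vaddr=588: (4,2) not in TLB -> MISS, insert
vaddr=567: (4,1) in TLB -> HIT
vaddr=570: (4,1) in TLB -> HIT

Answer: MISS MISS MISS HIT HIT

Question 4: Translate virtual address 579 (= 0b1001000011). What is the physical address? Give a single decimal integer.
vaddr = 579 = 0b1001000011
Split: l1_idx=4, l2_idx=2, offset=3
L1[4] = 3
L2[3][2] = 73
paddr = 73 * 32 + 3 = 2339

Answer: 2339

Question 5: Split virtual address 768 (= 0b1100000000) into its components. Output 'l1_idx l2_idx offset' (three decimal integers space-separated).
Answer: 6 0 0

Derivation:
vaddr = 768 = 0b1100000000
  top 3 bits -> l1_idx = 6
  next 2 bits -> l2_idx = 0
  bottom 5 bits -> offset = 0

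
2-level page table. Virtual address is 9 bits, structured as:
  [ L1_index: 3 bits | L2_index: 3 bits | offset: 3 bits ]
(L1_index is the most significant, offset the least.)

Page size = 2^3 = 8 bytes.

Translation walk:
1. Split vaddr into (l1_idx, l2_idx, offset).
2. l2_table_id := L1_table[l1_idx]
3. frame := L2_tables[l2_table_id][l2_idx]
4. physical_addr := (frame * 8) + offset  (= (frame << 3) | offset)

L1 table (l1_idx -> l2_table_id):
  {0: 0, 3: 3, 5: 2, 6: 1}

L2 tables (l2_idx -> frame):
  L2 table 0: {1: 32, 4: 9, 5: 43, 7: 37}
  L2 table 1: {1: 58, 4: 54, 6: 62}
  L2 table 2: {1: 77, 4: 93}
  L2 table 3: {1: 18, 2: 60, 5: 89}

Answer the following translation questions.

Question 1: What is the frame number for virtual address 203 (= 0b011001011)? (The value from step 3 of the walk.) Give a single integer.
Answer: 18

Derivation:
vaddr = 203: l1_idx=3, l2_idx=1
L1[3] = 3; L2[3][1] = 18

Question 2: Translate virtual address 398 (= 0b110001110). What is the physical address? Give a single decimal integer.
Answer: 470

Derivation:
vaddr = 398 = 0b110001110
Split: l1_idx=6, l2_idx=1, offset=6
L1[6] = 1
L2[1][1] = 58
paddr = 58 * 8 + 6 = 470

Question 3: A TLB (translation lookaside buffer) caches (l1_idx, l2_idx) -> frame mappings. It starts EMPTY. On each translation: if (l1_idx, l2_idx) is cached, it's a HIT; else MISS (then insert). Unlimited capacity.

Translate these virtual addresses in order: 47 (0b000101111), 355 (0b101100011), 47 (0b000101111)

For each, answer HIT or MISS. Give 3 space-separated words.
vaddr=47: (0,5) not in TLB -> MISS, insert
vaddr=355: (5,4) not in TLB -> MISS, insert
vaddr=47: (0,5) in TLB -> HIT

Answer: MISS MISS HIT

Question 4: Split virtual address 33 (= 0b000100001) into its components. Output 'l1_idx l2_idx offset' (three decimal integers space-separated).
Answer: 0 4 1

Derivation:
vaddr = 33 = 0b000100001
  top 3 bits -> l1_idx = 0
  next 3 bits -> l2_idx = 4
  bottom 3 bits -> offset = 1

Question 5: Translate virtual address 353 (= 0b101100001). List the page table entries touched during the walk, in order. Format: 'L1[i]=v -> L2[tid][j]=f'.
vaddr = 353 = 0b101100001
Split: l1_idx=5, l2_idx=4, offset=1

Answer: L1[5]=2 -> L2[2][4]=93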